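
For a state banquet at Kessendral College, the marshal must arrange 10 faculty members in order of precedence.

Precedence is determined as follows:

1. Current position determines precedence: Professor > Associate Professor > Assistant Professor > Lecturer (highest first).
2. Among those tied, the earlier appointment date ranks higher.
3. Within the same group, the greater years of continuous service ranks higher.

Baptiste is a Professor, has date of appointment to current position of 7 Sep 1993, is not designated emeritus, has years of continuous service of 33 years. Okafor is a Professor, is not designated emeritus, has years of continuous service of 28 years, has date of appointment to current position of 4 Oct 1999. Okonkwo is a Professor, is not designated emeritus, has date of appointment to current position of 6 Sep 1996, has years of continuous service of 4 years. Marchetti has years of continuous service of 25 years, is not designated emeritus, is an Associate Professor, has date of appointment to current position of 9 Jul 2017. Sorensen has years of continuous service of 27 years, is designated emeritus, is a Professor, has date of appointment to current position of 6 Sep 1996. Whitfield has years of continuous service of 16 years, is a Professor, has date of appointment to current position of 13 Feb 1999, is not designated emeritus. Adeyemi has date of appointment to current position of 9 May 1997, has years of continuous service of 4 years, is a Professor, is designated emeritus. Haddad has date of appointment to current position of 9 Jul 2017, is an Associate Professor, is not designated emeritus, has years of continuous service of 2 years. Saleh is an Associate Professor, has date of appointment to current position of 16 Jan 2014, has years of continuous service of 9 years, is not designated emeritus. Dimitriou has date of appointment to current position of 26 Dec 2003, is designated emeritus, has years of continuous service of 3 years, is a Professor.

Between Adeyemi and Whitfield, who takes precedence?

By current position: Baptiste, Sorensen, Okonkwo, Adeyemi, Whitfield, Okafor and Dimitriou (Professor); then Saleh, Marchetti and Haddad (Associate Professor).
Among Baptiste, Sorensen, Okonkwo, Adeyemi, Whitfield, Okafor and Dimitriou, by date of appointment to current position (earlier first): Baptiste (7 Sep 1993) before Sorensen and Okonkwo (6 Sep 1996) before Adeyemi (9 May 1997) before Whitfield (13 Feb 1999) before Okafor (4 Oct 1999) before Dimitriou (26 Dec 2003).
Among Sorensen and Okonkwo, by years of continuous service (higher first): Sorensen (27 years) before Okonkwo (4 years).
Among Saleh, Marchetti and Haddad, by date of appointment to current position (earlier first): Saleh (16 Jan 2014) before Marchetti and Haddad (9 Jul 2017).
Among Marchetti and Haddad, by years of continuous service (higher first): Marchetti (25 years) before Haddad (2 years).
So Adeyemi takes precedence.

Adeyemi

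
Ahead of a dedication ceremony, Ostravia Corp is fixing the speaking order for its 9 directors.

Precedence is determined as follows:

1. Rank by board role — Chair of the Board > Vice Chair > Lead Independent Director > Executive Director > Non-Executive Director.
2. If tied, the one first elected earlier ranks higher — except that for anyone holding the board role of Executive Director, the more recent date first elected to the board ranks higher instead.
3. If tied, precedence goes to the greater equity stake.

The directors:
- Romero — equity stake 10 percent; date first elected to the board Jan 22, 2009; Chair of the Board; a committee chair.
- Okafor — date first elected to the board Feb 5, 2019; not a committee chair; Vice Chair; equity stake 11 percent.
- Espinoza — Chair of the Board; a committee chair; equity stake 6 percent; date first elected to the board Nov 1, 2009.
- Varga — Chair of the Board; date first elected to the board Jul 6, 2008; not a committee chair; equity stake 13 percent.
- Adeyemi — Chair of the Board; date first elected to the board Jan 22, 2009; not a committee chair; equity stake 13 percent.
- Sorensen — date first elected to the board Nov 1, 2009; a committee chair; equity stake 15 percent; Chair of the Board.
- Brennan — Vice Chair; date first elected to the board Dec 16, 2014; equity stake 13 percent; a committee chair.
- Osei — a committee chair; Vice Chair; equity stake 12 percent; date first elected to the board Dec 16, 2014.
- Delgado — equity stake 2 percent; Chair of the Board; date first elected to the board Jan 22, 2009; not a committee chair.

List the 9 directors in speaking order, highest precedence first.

Varga, Adeyemi, Romero, Delgado, Sorensen, Espinoza, Brennan, Osei, Okafor

By board role: Varga, Adeyemi, Romero, Delgado, Sorensen and Espinoza (Chair of the Board); then Brennan, Osei and Okafor (Vice Chair).
Among Varga, Adeyemi, Romero, Delgado, Sorensen and Espinoza, by date first elected to the board (earlier first): Varga (Jul 6, 2008) before Adeyemi, Romero and Delgado (Jan 22, 2009) before Sorensen and Espinoza (Nov 1, 2009).
Among Adeyemi, Romero and Delgado, by equity stake (higher first): Adeyemi (13 percent) before Romero (10 percent) before Delgado (2 percent).
Among Sorensen and Espinoza, by equity stake (higher first): Sorensen (15 percent) before Espinoza (6 percent).
Among Brennan, Osei and Okafor, by date first elected to the board (earlier first): Brennan and Osei (Dec 16, 2014) before Okafor (Feb 5, 2019).
Among Brennan and Osei, by equity stake (higher first): Brennan (13 percent) before Osei (12 percent).
Full order: Varga, Adeyemi, Romero, Delgado, Sorensen, Espinoza, Brennan, Osei, Okafor.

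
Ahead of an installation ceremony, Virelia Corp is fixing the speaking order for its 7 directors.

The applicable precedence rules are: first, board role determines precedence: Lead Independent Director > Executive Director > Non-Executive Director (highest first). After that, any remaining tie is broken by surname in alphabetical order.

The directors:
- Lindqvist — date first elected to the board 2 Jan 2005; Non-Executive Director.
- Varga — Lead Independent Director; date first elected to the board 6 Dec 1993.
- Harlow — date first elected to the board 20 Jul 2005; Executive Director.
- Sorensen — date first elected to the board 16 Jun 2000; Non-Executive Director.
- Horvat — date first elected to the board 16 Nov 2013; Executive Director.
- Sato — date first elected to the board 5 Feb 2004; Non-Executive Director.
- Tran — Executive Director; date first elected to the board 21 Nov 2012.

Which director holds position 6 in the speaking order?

Sato

By board role: Varga (Lead Independent Director); then Harlow, Horvat and Tran (Executive Director); then Lindqvist, Sato and Sorensen (Non-Executive Director).
Among Harlow, Horvat and Tran, alphabetically by surname: Harlow before Horvat before Tran.
Among Lindqvist, Sato and Sorensen, alphabetically by surname: Lindqvist before Sato before Sorensen.
Order: Varga, Harlow, Horvat, Tran, Lindqvist, Sato, Sorensen.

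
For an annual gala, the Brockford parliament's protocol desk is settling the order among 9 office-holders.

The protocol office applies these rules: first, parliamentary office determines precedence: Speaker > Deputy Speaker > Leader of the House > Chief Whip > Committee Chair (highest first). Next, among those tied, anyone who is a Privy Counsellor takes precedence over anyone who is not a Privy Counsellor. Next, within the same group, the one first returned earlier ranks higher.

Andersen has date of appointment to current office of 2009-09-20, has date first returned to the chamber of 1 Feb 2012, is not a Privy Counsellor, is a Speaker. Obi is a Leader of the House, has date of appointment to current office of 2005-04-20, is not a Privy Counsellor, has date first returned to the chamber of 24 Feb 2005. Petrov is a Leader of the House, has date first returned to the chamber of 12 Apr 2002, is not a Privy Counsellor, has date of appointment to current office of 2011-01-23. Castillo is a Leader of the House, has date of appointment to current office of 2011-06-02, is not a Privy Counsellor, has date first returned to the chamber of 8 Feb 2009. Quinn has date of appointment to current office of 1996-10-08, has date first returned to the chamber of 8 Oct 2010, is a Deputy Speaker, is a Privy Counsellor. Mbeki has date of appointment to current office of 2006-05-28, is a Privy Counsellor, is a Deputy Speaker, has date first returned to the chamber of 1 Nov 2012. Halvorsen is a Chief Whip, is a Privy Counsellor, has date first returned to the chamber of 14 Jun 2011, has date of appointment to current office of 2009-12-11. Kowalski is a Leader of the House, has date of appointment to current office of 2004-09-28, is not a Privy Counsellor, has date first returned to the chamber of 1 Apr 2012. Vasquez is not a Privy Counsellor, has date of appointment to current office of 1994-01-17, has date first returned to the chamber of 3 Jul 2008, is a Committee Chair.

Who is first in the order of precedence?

Andersen

By parliamentary office: Andersen (Speaker); then Quinn and Mbeki (Deputy Speaker); then Petrov, Obi, Castillo and Kowalski (Leader of the House); then Halvorsen (Chief Whip); then Vasquez (Committee Chair).
Quinn and Mbeki are each a Privy Counsellor, so the next rule applies.
Among Quinn and Mbeki, by date first returned to the chamber (earlier first): Quinn (8 Oct 2010) before Mbeki (1 Nov 2012).
Petrov, Obi, Castillo and Kowalski are each not a Privy Counsellor, so the next rule applies.
Among Petrov, Obi, Castillo and Kowalski, by date first returned to the chamber (earlier first): Petrov (12 Apr 2002) before Obi (24 Feb 2005) before Castillo (8 Feb 2009) before Kowalski (1 Apr 2012).
Order: Andersen, Quinn, Mbeki, Petrov, Obi, Castillo, Kowalski, Halvorsen, Vasquez.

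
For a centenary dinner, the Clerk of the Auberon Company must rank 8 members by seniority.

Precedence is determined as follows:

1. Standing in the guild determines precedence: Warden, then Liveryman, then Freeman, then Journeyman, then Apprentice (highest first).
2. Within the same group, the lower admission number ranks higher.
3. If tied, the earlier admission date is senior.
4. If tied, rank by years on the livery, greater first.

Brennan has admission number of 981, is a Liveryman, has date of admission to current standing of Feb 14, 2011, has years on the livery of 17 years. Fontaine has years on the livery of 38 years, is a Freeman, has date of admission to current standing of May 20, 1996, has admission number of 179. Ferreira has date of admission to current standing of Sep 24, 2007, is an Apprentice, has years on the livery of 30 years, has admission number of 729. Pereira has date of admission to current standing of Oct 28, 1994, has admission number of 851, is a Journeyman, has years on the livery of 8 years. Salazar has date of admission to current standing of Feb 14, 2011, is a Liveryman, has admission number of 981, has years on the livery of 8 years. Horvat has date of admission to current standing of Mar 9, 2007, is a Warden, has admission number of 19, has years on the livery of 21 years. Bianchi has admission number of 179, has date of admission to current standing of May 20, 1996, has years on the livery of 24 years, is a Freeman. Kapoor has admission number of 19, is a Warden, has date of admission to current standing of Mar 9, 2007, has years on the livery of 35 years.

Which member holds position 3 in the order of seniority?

By standing in the guild: Kapoor and Horvat (Warden); then Brennan and Salazar (Liveryman); then Fontaine and Bianchi (Freeman); then Pereira (Journeyman); then Ferreira (Apprentice).
Kapoor and Horvat both have admission number 19, so the next rule applies.
Kapoor and Horvat both have date of admission to current standing Mar 9, 2007, so the next rule applies.
Among Kapoor and Horvat, by years on the livery (higher first): Kapoor (35 years) before Horvat (21 years).
Brennan and Salazar both have admission number 981, so the next rule applies.
Brennan and Salazar both have date of admission to current standing Feb 14, 2011, so the next rule applies.
Among Brennan and Salazar, by years on the livery (higher first): Brennan (17 years) before Salazar (8 years).
Fontaine and Bianchi both have admission number 179, so the next rule applies.
Fontaine and Bianchi both have date of admission to current standing May 20, 1996, so the next rule applies.
Among Fontaine and Bianchi, by years on the livery (higher first): Fontaine (38 years) before Bianchi (24 years).
Order: Kapoor, Horvat, Brennan, Salazar, Fontaine, Bianchi, Pereira, Ferreira.

Brennan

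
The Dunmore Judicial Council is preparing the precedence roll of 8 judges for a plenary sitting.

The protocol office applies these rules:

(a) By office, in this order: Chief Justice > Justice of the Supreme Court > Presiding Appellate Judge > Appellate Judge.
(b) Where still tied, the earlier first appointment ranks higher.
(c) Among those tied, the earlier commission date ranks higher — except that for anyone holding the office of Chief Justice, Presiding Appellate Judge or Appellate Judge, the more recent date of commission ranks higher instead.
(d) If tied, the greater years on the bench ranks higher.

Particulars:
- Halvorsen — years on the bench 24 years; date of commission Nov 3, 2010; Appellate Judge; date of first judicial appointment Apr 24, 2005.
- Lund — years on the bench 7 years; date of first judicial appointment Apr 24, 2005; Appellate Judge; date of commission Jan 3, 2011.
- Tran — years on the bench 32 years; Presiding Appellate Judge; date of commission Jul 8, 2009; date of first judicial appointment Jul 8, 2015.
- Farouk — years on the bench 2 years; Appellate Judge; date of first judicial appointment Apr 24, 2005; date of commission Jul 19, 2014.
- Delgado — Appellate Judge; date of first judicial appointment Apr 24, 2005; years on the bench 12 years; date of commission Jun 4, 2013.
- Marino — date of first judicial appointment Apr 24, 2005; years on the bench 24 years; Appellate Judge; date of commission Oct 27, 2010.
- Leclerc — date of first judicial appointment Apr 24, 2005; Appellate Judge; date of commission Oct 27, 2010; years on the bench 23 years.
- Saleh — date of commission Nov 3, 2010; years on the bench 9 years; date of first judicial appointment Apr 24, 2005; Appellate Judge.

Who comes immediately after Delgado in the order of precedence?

Lund

By office: Tran (Presiding Appellate Judge); then Farouk, Delgado, Lund, Halvorsen, Saleh, Marino and Leclerc (Appellate Judge).
Farouk, Delgado, Lund, Halvorsen, Saleh, Marino and Leclerc all have date of first judicial appointment Apr 24, 2005, so the next rule applies.
Among Farouk, Delgado, Lund, Halvorsen, Saleh, Marino and Leclerc, by date of commission (later first) (reversed rule for this group): Farouk (Jul 19, 2014) before Delgado (Jun 4, 2013) before Lund (Jan 3, 2011) before Halvorsen and Saleh (Nov 3, 2010) before Marino and Leclerc (Oct 27, 2010).
Among Halvorsen and Saleh, by years on the bench (higher first): Halvorsen (24 years) before Saleh (9 years).
Among Marino and Leclerc, by years on the bench (higher first): Marino (24 years) before Leclerc (23 years).
Order: Tran, Farouk, Delgado, Lund, Halvorsen, Saleh, Marino, Leclerc.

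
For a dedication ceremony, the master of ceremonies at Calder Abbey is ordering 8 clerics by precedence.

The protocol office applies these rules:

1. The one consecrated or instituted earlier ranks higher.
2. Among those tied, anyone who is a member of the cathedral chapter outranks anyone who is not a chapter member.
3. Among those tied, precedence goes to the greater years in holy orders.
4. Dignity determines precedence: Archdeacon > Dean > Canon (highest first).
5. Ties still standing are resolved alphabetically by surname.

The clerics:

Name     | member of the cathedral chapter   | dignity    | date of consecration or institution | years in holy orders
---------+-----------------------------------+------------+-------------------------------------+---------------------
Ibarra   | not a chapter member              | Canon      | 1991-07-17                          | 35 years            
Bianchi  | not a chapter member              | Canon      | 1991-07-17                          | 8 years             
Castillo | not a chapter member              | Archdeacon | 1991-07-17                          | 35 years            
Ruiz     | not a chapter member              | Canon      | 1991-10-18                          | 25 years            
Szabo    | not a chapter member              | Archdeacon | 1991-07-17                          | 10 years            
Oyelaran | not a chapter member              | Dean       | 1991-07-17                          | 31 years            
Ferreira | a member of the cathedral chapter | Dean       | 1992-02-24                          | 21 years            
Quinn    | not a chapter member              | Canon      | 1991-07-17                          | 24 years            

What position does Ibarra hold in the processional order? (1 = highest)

2

By date of consecration or institution (earlier first): Castillo, Ibarra, Oyelaran, Quinn, Szabo and Bianchi (each 1991-07-17); then Ruiz (1991-10-18); then Ferreira (1992-02-24).
Castillo, Ibarra, Oyelaran, Quinn, Szabo and Bianchi are each not a chapter member, so the next rule applies.
Among Castillo, Ibarra, Oyelaran, Quinn, Szabo and Bianchi, by years in holy orders (higher first): Castillo and Ibarra (35 years) before Oyelaran (31 years) before Quinn (24 years) before Szabo (10 years) before Bianchi (8 years).
Among Castillo and Ibarra, by dignity: Castillo (Archdeacon) before Ibarra (Canon).
Order: Castillo, Ibarra, Oyelaran, Quinn, Szabo, Bianchi, Ruiz, Ferreira. So position 2.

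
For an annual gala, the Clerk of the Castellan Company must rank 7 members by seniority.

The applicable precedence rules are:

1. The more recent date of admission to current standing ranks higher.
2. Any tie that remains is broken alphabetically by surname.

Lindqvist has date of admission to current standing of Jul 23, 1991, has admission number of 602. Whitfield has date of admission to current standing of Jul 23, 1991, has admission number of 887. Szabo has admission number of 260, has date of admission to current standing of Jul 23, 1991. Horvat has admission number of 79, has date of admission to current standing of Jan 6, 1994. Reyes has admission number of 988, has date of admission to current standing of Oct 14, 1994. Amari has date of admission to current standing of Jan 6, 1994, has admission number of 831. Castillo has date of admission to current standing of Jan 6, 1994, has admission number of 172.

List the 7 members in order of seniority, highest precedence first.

Reyes, Amari, Castillo, Horvat, Lindqvist, Szabo, Whitfield

By date of admission to current standing (later first): Reyes (Oct 14, 1994); then Amari, Castillo and Horvat (each Jan 6, 1994); then Lindqvist, Szabo and Whitfield (each Jul 23, 1991).
Among Amari, Castillo and Horvat, alphabetically by surname: Amari before Castillo before Horvat.
Among Lindqvist, Szabo and Whitfield, alphabetically by surname: Lindqvist before Szabo before Whitfield.
Full order: Reyes, Amari, Castillo, Horvat, Lindqvist, Szabo, Whitfield.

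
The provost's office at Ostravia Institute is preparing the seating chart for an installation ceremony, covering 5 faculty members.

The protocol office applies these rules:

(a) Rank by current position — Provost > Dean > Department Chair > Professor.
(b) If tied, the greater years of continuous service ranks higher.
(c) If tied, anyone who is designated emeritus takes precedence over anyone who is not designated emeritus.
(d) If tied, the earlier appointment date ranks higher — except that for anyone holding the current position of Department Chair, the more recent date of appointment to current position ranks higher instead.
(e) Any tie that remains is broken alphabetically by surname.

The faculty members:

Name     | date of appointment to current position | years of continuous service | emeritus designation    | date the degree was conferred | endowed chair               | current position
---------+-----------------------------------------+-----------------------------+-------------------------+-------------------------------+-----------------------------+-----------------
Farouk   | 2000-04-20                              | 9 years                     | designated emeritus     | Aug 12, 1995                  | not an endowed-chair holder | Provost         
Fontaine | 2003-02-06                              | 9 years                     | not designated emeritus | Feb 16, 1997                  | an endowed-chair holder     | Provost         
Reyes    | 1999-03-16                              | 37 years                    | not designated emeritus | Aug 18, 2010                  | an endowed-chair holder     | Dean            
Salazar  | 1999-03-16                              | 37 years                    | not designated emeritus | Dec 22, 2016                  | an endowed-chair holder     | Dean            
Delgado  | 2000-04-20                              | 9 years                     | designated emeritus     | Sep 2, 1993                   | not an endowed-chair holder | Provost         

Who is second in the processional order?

Farouk

By current position: Delgado, Farouk and Fontaine (Provost); then Reyes and Salazar (Dean).
Delgado, Farouk and Fontaine all have years of continuous service 9 years, so the next rule applies.
Among Delgado, Farouk and Fontaine, designated emeritus before not designated emeritus: Delgado and Farouk (designated emeritus) before Fontaine (not designated emeritus).
Delgado and Farouk both have date of appointment to current position 2000-04-20, so the next rule applies.
Among Delgado and Farouk, alphabetically by surname: Delgado before Farouk.
Reyes and Salazar both have years of continuous service 37 years, so the next rule applies.
Reyes and Salazar are each not designated emeritus, so the next rule applies.
Reyes and Salazar both have date of appointment to current position 1999-03-16, so the next rule applies.
Among Reyes and Salazar, alphabetically by surname: Reyes before Salazar.
Order: Delgado, Farouk, Fontaine, Reyes, Salazar.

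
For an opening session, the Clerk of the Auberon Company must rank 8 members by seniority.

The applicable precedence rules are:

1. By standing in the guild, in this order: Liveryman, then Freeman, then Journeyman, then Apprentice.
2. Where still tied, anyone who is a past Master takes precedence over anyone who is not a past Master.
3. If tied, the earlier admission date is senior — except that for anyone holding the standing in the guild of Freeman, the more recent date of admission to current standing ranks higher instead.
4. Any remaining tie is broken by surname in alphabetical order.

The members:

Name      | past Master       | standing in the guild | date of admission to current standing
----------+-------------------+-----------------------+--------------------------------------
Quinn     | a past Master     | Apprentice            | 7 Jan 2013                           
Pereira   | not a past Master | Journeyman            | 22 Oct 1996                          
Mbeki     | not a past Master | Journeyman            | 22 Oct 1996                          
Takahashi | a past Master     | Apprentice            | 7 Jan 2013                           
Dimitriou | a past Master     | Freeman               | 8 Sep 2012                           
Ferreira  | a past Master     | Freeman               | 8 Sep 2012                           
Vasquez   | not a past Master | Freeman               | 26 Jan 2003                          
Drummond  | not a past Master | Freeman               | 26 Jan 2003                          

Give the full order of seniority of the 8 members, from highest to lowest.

By standing in the guild: Dimitriou, Ferreira, Drummond and Vasquez (Freeman); then Mbeki and Pereira (Journeyman); then Quinn and Takahashi (Apprentice).
Among Dimitriou, Ferreira, Drummond and Vasquez, a past Master before not a past Master: Dimitriou and Ferreira (a past Master) before Drummond and Vasquez (not a past Master).
Dimitriou and Ferreira both have date of admission to current standing 8 Sep 2012, so the next rule applies.
Among Dimitriou and Ferreira, alphabetically by surname: Dimitriou before Ferreira.
Drummond and Vasquez both have date of admission to current standing 26 Jan 2003, so the next rule applies.
Among Drummond and Vasquez, alphabetically by surname: Drummond before Vasquez.
Mbeki and Pereira are each not a past Master, so the next rule applies.
Mbeki and Pereira both have date of admission to current standing 22 Oct 1996, so the next rule applies.
Among Mbeki and Pereira, alphabetically by surname: Mbeki before Pereira.
Quinn and Takahashi are each a past Master, so the next rule applies.
Quinn and Takahashi both have date of admission to current standing 7 Jan 2013, so the next rule applies.
Among Quinn and Takahashi, alphabetically by surname: Quinn before Takahashi.
Full order: Dimitriou, Ferreira, Drummond, Vasquez, Mbeki, Pereira, Quinn, Takahashi.

Dimitriou, Ferreira, Drummond, Vasquez, Mbeki, Pereira, Quinn, Takahashi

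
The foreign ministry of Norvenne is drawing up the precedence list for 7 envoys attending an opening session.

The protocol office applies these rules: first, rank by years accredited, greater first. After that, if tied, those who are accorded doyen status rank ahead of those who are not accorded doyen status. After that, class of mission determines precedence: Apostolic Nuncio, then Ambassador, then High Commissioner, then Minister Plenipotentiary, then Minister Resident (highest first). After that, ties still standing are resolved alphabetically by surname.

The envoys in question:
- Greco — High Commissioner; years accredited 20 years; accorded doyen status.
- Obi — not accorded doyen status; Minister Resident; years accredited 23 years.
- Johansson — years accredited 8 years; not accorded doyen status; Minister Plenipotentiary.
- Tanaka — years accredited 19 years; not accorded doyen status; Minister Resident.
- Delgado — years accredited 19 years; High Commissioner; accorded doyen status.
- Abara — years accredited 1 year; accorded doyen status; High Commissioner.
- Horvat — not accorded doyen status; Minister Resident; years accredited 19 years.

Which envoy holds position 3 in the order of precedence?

Delgado

By years accredited (higher first): Obi (23 years); then Greco (20 years); then Delgado, Horvat and Tanaka (each 19 years); then Johansson (8 years); then Abara (1 year).
Among Delgado, Horvat and Tanaka, accorded doyen status before not accorded doyen status: Delgado (accorded doyen status) before Horvat and Tanaka (not accorded doyen status).
Horvat and Tanaka are each Minister Resident, so the next rule applies.
Among Horvat and Tanaka, alphabetically by surname: Horvat before Tanaka.
Order: Obi, Greco, Delgado, Horvat, Tanaka, Johansson, Abara.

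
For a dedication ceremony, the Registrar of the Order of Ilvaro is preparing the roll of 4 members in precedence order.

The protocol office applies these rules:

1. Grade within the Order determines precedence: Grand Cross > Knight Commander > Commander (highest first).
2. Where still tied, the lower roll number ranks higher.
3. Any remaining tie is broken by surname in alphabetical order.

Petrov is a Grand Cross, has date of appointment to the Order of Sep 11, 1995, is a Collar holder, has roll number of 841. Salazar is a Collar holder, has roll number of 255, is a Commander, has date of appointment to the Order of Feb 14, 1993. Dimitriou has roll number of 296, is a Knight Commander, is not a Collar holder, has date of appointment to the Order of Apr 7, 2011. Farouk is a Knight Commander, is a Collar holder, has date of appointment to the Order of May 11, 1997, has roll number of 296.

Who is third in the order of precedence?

Farouk

By grade within the Order: Petrov (Grand Cross); then Dimitriou and Farouk (Knight Commander); then Salazar (Commander).
Dimitriou and Farouk both have roll number 296, so the next rule applies.
Among Dimitriou and Farouk, alphabetically by surname: Dimitriou before Farouk.
Order: Petrov, Dimitriou, Farouk, Salazar.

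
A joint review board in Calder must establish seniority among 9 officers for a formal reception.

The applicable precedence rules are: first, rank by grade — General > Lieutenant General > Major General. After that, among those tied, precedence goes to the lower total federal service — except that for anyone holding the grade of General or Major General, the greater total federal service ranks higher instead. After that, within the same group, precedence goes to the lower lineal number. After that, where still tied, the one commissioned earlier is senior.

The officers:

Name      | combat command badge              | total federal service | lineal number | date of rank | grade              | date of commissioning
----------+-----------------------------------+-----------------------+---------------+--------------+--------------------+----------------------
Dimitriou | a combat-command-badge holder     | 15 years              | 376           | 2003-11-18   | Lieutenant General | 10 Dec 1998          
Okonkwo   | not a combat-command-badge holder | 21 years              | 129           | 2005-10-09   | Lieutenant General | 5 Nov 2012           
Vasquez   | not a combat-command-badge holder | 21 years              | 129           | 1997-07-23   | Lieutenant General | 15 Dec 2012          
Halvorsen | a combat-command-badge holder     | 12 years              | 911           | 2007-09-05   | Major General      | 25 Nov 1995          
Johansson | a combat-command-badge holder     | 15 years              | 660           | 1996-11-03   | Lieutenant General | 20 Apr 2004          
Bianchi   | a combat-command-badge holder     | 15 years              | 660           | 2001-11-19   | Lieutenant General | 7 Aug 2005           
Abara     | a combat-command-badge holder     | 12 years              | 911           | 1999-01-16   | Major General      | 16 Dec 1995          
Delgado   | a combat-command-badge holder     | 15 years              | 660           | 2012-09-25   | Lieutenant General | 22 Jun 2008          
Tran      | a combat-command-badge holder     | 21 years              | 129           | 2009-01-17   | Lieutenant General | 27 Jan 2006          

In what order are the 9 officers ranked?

Dimitriou, Johansson, Bianchi, Delgado, Tran, Okonkwo, Vasquez, Halvorsen, Abara

By grade: Dimitriou, Johansson, Bianchi, Delgado, Tran, Okonkwo and Vasquez (Lieutenant General); then Halvorsen and Abara (Major General).
Among Dimitriou, Johansson, Bianchi, Delgado, Tran, Okonkwo and Vasquez, by total federal service (lower first): Dimitriou, Johansson, Bianchi and Delgado (15 years) before Tran, Okonkwo and Vasquez (21 years).
Among Dimitriou, Johansson, Bianchi and Delgado, by lineal number (lower first): Dimitriou (376) before Johansson, Bianchi and Delgado (660).
Among Johansson, Bianchi and Delgado, by date of commissioning (earlier first): Johansson (20 Apr 2004) before Bianchi (7 Aug 2005) before Delgado (22 Jun 2008).
Tran, Okonkwo and Vasquez all have lineal number 129, so the next rule applies.
Among Tran, Okonkwo and Vasquez, by date of commissioning (earlier first): Tran (27 Jan 2006) before Okonkwo (5 Nov 2012) before Vasquez (15 Dec 2012).
Halvorsen and Abara both have total federal service 12 years, so the next rule applies.
Halvorsen and Abara both have lineal number 911, so the next rule applies.
Among Halvorsen and Abara, by date of commissioning (earlier first): Halvorsen (25 Nov 1995) before Abara (16 Dec 1995).
Full order: Dimitriou, Johansson, Bianchi, Delgado, Tran, Okonkwo, Vasquez, Halvorsen, Abara.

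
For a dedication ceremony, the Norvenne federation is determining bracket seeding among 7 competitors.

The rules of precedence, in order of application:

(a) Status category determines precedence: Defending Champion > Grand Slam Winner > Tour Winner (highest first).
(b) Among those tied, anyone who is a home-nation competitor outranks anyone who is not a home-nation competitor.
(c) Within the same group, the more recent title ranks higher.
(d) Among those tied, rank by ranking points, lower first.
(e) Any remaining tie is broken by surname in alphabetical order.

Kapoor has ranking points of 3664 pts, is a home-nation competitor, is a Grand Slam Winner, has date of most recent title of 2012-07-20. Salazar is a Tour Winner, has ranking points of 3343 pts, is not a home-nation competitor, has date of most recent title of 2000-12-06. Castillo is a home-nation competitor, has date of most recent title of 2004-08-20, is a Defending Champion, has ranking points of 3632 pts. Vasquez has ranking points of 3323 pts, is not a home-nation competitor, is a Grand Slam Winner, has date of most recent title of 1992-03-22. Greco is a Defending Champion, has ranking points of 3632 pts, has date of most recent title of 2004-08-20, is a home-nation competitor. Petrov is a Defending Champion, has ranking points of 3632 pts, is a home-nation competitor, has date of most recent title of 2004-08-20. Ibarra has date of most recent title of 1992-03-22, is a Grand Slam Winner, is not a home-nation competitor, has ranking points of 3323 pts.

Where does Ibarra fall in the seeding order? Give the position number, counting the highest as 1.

5

By status category: Castillo, Greco and Petrov (Defending Champion); then Kapoor, Ibarra and Vasquez (Grand Slam Winner); then Salazar (Tour Winner).
Castillo, Greco and Petrov are each a home-nation competitor, so the next rule applies.
Castillo, Greco and Petrov all have date of most recent title 2004-08-20, so the next rule applies.
Castillo, Greco and Petrov all have ranking points 3632 pts, so the next rule applies.
Among Castillo, Greco and Petrov, alphabetically by surname: Castillo before Greco before Petrov.
Among Kapoor, Ibarra and Vasquez, a home-nation competitor before not a home-nation competitor: Kapoor (a home-nation competitor) before Ibarra and Vasquez (not a home-nation competitor).
Ibarra and Vasquez both have date of most recent title 1992-03-22, so the next rule applies.
Ibarra and Vasquez both have ranking points 3323 pts, so the next rule applies.
Among Ibarra and Vasquez, alphabetically by surname: Ibarra before Vasquez.
Order: Castillo, Greco, Petrov, Kapoor, Ibarra, Vasquez, Salazar. So position 5.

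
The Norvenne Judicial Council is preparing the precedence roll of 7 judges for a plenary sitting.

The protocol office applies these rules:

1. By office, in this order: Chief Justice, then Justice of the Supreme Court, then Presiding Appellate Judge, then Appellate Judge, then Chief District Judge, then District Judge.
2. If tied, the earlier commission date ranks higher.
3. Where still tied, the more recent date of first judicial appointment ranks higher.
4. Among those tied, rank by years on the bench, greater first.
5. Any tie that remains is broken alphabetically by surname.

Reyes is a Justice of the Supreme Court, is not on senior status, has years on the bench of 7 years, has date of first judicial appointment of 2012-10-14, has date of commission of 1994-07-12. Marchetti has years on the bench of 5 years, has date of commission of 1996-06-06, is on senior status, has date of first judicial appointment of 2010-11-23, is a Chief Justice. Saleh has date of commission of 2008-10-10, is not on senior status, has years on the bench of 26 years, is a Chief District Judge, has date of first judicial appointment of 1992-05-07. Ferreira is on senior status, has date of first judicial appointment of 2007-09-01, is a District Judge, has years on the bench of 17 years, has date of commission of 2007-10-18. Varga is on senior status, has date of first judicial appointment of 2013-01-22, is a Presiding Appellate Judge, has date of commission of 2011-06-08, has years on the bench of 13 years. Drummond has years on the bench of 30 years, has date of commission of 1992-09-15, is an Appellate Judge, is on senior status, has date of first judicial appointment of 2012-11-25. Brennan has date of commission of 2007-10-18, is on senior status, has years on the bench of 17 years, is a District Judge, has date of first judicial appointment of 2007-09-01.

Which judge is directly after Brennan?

By office: Marchetti (Chief Justice); then Reyes (Justice of the Supreme Court); then Varga (Presiding Appellate Judge); then Drummond (Appellate Judge); then Saleh (Chief District Judge); then Brennan and Ferreira (District Judge).
Brennan and Ferreira both have date of commission 2007-10-18, so the next rule applies.
Brennan and Ferreira both have date of first judicial appointment 2007-09-01, so the next rule applies.
Brennan and Ferreira both have years on the bench 17 years, so the next rule applies.
Among Brennan and Ferreira, alphabetically by surname: Brennan before Ferreira.
Order: Marchetti, Reyes, Varga, Drummond, Saleh, Brennan, Ferreira.

Ferreira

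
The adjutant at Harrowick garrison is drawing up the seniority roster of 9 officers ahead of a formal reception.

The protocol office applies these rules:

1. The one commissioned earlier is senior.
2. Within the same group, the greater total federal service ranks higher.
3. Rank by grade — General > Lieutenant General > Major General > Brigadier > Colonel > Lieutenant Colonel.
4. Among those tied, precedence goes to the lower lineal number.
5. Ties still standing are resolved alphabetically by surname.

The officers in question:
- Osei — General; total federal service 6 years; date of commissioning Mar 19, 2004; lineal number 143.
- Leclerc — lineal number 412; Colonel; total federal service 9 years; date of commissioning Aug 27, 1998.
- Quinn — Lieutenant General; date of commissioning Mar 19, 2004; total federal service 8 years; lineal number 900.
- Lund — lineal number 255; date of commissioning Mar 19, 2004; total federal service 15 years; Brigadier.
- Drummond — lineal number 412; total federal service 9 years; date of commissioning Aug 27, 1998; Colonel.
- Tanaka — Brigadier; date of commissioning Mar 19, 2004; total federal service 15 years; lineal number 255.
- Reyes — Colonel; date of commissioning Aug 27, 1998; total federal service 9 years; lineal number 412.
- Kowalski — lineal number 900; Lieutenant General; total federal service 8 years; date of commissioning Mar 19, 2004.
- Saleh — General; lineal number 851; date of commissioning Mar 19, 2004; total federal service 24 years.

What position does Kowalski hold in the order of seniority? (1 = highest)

7

By date of commissioning (earlier first): Drummond, Leclerc and Reyes (each Aug 27, 1998); then Saleh, Lund, Tanaka, Kowalski, Quinn and Osei (each Mar 19, 2004).
Drummond, Leclerc and Reyes all have total federal service 9 years, so the next rule applies.
Drummond, Leclerc and Reyes are each Colonel, so the next rule applies.
Drummond, Leclerc and Reyes all have lineal number 412, so the next rule applies.
Among Drummond, Leclerc and Reyes, alphabetically by surname: Drummond before Leclerc before Reyes.
Among Saleh, Lund, Tanaka, Kowalski, Quinn and Osei, by total federal service (higher first): Saleh (24 years) before Lund and Tanaka (15 years) before Kowalski and Quinn (8 years) before Osei (6 years).
Lund and Tanaka are each Brigadier, so the next rule applies.
Lund and Tanaka both have lineal number 255, so the next rule applies.
Among Lund and Tanaka, alphabetically by surname: Lund before Tanaka.
Kowalski and Quinn are each Lieutenant General, so the next rule applies.
Kowalski and Quinn both have lineal number 900, so the next rule applies.
Among Kowalski and Quinn, alphabetically by surname: Kowalski before Quinn.
Order: Drummond, Leclerc, Reyes, Saleh, Lund, Tanaka, Kowalski, Quinn, Osei. So position 7.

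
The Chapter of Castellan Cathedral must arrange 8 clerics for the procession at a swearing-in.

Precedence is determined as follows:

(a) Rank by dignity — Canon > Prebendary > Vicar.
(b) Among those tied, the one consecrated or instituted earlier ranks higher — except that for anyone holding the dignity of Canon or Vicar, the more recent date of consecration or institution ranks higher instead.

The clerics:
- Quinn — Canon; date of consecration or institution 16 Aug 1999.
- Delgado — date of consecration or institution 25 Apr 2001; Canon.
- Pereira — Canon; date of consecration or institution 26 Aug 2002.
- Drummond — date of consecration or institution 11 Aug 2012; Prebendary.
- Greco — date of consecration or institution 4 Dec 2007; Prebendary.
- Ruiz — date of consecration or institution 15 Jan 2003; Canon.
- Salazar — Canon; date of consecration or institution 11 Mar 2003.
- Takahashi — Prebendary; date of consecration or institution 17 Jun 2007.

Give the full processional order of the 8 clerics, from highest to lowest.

By dignity: Salazar, Ruiz, Pereira, Delgado and Quinn (Canon); then Takahashi, Greco and Drummond (Prebendary).
Among Salazar, Ruiz, Pereira, Delgado and Quinn, by date of consecration or institution (later first) (reversed rule for this group): Salazar (11 Mar 2003) before Ruiz (15 Jan 2003) before Pereira (26 Aug 2002) before Delgado (25 Apr 2001) before Quinn (16 Aug 1999).
Among Takahashi, Greco and Drummond, by date of consecration or institution (earlier first): Takahashi (17 Jun 2007) before Greco (4 Dec 2007) before Drummond (11 Aug 2012).
Full order: Salazar, Ruiz, Pereira, Delgado, Quinn, Takahashi, Greco, Drummond.

Salazar, Ruiz, Pereira, Delgado, Quinn, Takahashi, Greco, Drummond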